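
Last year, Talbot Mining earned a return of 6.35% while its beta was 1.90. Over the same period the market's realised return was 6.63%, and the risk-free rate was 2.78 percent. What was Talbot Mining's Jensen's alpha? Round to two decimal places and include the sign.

Market excess return = 6.63% − 2.78% = 3.85%
CAPM benchmark = R_f + β(R_m − R_f) = 2.78% + 1.90 × 3.85% = 10.0950%
α = actual − benchmark = 6.35% − 10.0950% = -3.75%

-3.75%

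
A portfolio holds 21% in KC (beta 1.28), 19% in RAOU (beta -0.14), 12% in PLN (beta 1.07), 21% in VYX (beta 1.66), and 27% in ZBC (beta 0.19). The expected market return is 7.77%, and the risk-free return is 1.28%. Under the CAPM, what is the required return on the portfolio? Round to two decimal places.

β_P = Σ w_i β_i = 0.21×1.28 + 0.19×-0.14 + 0.12×1.07 + 0.21×1.66 + 0.27×0.19 = 0.7705
MRP = 7.77% − 1.28% = 6.49%
E(R_P) = R_f + β_P × MRP = 1.28% + 0.7705 × 6.49% = 6.28%

6.28%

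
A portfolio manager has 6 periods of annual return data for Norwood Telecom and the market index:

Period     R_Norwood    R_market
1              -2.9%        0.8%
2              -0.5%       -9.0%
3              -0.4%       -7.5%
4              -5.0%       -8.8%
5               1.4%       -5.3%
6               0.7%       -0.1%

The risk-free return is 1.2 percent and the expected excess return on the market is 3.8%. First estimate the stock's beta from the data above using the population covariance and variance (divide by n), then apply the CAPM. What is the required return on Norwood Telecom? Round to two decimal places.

1.53%

Mean R_i = (-2.9 − 0.5 − 0.4 − 5.0 + 1.4 + 0.7) / 6 = -1.1167%
Mean R_m = (0.8 − 9.0 − 7.5 − 8.8 − 5.3 − 0.1) / 6 = -4.9833%
Σ(R_i − R̄_i)(R_m − R̄_m) = 8.3017  ⇒  Cov = 8.3017 / 6 = 1.3836
Σ(R_m − R̄_m)² = 94.4283  ⇒  Var(R_m) = 94.4283 / 6 = 15.7381
β = Cov / Var(R_m) = 1.3836 / 15.7381 = 0.0879
E(R) = R_f + β × MRP = 1.2% + 0.0879 × 3.8% = 1.53%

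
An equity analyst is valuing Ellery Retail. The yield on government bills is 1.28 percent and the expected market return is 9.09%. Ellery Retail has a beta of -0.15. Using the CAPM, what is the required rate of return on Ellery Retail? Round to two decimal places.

Market risk premium = E(R_m) − R_f = 9.09% − 1.28% = 7.81%
E(R) = R_f + β × MRP = 1.28% + -0.15 × 7.81% = 0.11%

0.11%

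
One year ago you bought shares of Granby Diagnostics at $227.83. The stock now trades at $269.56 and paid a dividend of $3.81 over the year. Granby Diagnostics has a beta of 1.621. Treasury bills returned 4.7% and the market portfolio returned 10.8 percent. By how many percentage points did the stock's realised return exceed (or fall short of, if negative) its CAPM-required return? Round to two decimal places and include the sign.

Realised HPR = (P1 + D1 − P0) / P0 = (269.56 + 3.81 − 227.83) / 227.83 = 45.54 / 227.83 = 19.9886%
MRP = 10.8% − 4.7% = 6.10%
CAPM required = R_f + β·MRP = 4.7% + 1.621 × 6.1% = 14.5881%
α = realised − required = 19.9886% − 14.5881% = +5.40%

+5.40%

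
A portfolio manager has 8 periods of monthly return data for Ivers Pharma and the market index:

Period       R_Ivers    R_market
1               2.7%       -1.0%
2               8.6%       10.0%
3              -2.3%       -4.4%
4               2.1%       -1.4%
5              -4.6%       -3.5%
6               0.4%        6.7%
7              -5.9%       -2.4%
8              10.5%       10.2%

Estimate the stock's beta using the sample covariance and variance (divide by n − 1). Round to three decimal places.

Mean R_i = (2.7 + 8.6 − 2.3 + 2.1 − 4.6 + 0.4 − 5.9 + 10.5) / 8 = 1.4375%
Mean R_m = (-1.0 + 10.0 − 4.4 − 1.4 − 3.5 + 6.7 − 2.4 + 10.2) / 8 = 1.7750%
Σ(R_i − R̄_i)(R_m − R̄_m) = 210.1075  ⇒  Cov = 210.1075 / 7 = 30.0154
Σ(R_m − R̄_m)² = 264.0550  ⇒  Var(R_m) = 264.0550 / 7 = 37.7221
β = Cov / Var(R_m) = 30.0154 / 37.7221 = 0.7957

0.796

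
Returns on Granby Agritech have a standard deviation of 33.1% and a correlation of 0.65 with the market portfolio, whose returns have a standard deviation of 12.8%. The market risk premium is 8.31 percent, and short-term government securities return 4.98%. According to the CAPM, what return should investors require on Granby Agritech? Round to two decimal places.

18.95%

β = ρ × σ_i / σ_m = 0.65 × 33.1% / 12.8% = 1.6809
E(R) = 4.98% + 1.6809 × 8.31% = 18.95%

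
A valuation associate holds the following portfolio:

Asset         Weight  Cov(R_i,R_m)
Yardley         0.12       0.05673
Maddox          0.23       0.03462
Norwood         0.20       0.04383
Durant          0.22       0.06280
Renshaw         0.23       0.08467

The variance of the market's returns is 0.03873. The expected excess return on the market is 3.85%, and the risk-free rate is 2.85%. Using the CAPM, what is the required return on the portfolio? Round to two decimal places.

8.50%

β_Yardley = 0.05673 / 0.03873 = 1.4648
β_Maddox = 0.03462 / 0.03873 = 0.8939
β_Norwood = 0.04383 / 0.03873 = 1.1317
β_Durant = 0.06280 / 0.03873 = 1.6215
β_Renshaw = 0.08467 / 0.03873 = 2.1862
β_P = Σ w_i β_i = 0.12×1.4648 + 0.23×0.8939 + 0.20×1.1317 + 0.22×1.6215 + 0.23×2.1862 = 1.4673
E(R_P) = R_f + β_P × MRP = 2.85% + 1.4673 × 3.85% = 8.50%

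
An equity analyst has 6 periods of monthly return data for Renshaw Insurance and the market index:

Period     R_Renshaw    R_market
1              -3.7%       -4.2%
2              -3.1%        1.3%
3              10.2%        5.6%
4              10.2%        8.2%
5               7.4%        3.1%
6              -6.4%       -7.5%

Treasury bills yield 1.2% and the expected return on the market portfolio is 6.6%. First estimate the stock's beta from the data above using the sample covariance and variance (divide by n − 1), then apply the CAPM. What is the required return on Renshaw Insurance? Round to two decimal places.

7.54%

Mean R_i = (-3.7 − 3.1 + 10.2 + 10.2 + 7.4 − 6.4) / 6 = 2.4333%
Mean R_m = (-4.2 + 1.3 + 5.6 + 8.2 + 3.1 − 7.5) / 6 = 1.0833%
Σ(R_i − R̄_i)(R_m − R̄_m) = 207.3933  ⇒  Cov = 207.3933 / 5 = 41.4787
Σ(R_m − R̄_m)² = 176.7483  ⇒  Var(R_m) = 176.7483 / 5 = 35.3497
β = Cov / Var(R_m) = 41.4787 / 35.3497 = 1.1734
MRP = 6.6% − 1.2% = 5.40%
E(R) = R_f + β × MRP = 1.2% + 1.1734 × 5.4% = 7.54%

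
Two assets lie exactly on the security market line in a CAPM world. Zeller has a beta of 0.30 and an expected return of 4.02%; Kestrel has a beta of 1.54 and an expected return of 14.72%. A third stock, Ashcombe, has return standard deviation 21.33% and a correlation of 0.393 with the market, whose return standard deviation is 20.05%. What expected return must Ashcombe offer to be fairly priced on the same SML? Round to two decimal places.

5.04%

MRP = (14.72% − 4.02%) / (1.54 − 0.30) = 8.6290%
R_f = 4.02% − 0.30 × 8.6290% = 1.4313%
β_Ashcombe = ρ·σ_i/σ_m = 0.393 × 21.33 / 20.05 = 0.4181
E(R_Ashcombe) = R_f + β × MRP = 1.4313% + 0.4181 × 8.6290% = 5.04%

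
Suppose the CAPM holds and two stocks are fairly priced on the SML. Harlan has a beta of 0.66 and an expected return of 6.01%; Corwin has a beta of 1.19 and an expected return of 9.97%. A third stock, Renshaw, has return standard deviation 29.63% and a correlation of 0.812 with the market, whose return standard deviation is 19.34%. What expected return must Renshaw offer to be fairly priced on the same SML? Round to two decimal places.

MRP = (9.97% − 6.01%) / (1.19 − 0.66) = 7.4717%
R_f = 6.01% − 0.66 × 7.4717% = 1.0787%
β_Renshaw = ρ·σ_i/σ_m = 0.812 × 29.63 / 19.34 = 1.2440
E(R_Renshaw) = R_f + β × MRP = 1.0787% + 1.2440 × 7.4717% = 10.37%

10.37%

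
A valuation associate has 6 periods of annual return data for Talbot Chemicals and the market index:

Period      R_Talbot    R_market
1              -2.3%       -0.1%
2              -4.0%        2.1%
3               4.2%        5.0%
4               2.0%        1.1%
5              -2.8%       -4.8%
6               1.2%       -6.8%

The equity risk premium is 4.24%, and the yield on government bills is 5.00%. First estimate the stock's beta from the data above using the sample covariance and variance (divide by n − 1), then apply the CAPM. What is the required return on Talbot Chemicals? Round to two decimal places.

5.84%

Mean R_i = (-2.3 − 4.0 + 4.2 + 2.0 − 2.8 + 1.2) / 6 = -0.2833%
Mean R_m = (-0.1 + 2.1 + 5.0 + 1.1 − 4.8 − 6.8) / 6 = -0.5833%
Σ(R_i − R̄_i)(R_m − R̄_m) = 19.3183  ⇒  Cov = 19.3183 / 5 = 3.8637
Σ(R_m − R̄_m)² = 97.8683  ⇒  Var(R_m) = 97.8683 / 5 = 19.5737
β = Cov / Var(R_m) = 3.8637 / 19.5737 = 0.1974
E(R) = R_f + β × MRP = 5.00% + 0.1974 × 4.24% = 5.84%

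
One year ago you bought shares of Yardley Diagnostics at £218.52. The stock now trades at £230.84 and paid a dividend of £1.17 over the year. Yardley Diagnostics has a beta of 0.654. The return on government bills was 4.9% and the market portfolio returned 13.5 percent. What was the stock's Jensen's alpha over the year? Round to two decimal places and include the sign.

Realised HPR = (P1 + D1 − P0) / P0 = (230.84 + 1.17 − 218.52) / 218.52 = 13.49 / 218.52 = 6.1733%
MRP = 13.5% − 4.9% = 8.60%
CAPM required = R_f + β·MRP = 4.9% + 0.654 × 8.6% = 10.5244%
α = realised − required = 6.1733% − 10.5244% = -4.35%

-4.35%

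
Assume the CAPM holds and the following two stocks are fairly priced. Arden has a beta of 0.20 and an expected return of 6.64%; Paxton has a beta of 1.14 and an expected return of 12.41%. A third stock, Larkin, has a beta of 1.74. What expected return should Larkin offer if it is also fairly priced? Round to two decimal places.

MRP (SML slope) = (12.41% − 6.64%) / (1.14 − 0.20) = 5.77% / 0.94 = 6.1383%
R_f (intercept) = 6.64% − 0.20 × 6.1383% = 5.4123%
E(R_Larkin) = R_f + β × MRP = 5.4123% + 1.74 × 6.1383% = 16.09%

16.09%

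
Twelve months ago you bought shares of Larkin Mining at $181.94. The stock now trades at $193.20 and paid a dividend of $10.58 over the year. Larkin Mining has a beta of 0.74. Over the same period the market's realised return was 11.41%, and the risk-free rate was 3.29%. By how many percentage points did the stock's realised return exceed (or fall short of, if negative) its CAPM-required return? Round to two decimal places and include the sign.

Realised HPR = (P1 + D1 − P0) / P0 = (193.20 + 10.58 − 181.94) / 181.94 = 21.84 / 181.94 = 12.0040%
MRP = 11.41% − 3.29% = 8.12%
CAPM required = R_f + β·MRP = 3.29% + 0.74 × 8.12% = 9.2988%
α = realised − required = 12.0040% − 9.2988% = +2.71%

+2.71%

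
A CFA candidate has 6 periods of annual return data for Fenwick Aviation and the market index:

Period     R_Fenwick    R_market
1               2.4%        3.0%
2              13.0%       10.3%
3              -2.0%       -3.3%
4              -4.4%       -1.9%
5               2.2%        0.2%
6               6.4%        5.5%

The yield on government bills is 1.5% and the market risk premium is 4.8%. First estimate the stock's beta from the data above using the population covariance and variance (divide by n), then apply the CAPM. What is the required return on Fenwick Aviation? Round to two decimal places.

Mean R_i = (2.4 + 13.0 − 2.0 − 4.4 + 2.2 + 6.4) / 6 = 2.9333%
Mean R_m = (3.0 + 10.3 − 3.3 − 1.9 + 0.2 + 5.5) / 6 = 2.3000%
Σ(R_i − R̄_i)(R_m − R̄_m) = 151.2200  ⇒  Cov = 151.2200 / 6 = 25.2033
Σ(R_m − R̄_m)² = 128.1400  ⇒  Var(R_m) = 128.1400 / 6 = 21.3567
β = Cov / Var(R_m) = 25.2033 / 21.3567 = 1.1801
E(R) = R_f + β × MRP = 1.5% + 1.1801 × 4.8% = 7.16%

7.16%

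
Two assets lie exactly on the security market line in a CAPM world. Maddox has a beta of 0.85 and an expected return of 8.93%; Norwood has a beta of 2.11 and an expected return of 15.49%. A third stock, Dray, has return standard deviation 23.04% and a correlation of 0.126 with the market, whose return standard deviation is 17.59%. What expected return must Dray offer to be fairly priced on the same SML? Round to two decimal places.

MRP = (15.49% − 8.93%) / (2.11 − 0.85) = 5.2063%
R_f = 8.93% − 0.85 × 5.2063% = 4.5046%
β_Dray = ρ·σ_i/σ_m = 0.126 × 23.04 / 17.59 = 0.1650
E(R_Dray) = R_f + β × MRP = 4.5046% + 0.1650 × 5.2063% = 5.36%

5.36%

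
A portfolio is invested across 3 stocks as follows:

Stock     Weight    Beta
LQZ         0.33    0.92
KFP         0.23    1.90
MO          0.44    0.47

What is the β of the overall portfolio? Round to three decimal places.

β_P = Σ w_i β_i = 0.33×0.92 + 0.23×1.90 + 0.44×0.47 = 0.9474

0.947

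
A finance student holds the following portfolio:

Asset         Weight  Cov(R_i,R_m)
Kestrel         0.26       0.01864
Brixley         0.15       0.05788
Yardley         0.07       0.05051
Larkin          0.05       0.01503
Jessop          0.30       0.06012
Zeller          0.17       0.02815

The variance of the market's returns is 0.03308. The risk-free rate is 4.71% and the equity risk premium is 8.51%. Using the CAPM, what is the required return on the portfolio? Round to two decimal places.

β_Kestrel = 0.01864 / 0.03308 = 0.5635
β_Brixley = 0.05788 / 0.03308 = 1.7497
β_Yardley = 0.05051 / 0.03308 = 1.5269
β_Larkin = 0.01503 / 0.03308 = 0.4544
β_Jessop = 0.06012 / 0.03308 = 1.8174
β_Zeller = 0.02815 / 0.03308 = 0.8510
β_P = Σ w_i β_i = 0.26×0.5635 + 0.15×1.7497 + 0.07×1.5269 + 0.05×0.4544 + 0.30×1.8174 + 0.17×0.8510 = 1.2285
E(R_P) = R_f + β_P × MRP = 4.71% + 1.2285 × 8.51% = 15.16%

15.16%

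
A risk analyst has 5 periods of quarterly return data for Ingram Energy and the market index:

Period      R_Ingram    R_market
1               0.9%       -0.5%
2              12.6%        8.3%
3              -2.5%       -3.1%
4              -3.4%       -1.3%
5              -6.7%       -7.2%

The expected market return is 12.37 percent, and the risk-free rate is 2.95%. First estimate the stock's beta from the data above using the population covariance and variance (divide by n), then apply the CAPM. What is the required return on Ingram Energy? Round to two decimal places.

14.98%

Mean R_i = (0.9 + 12.6 − 2.5 − 3.4 − 6.7) / 5 = 0.1800%
Mean R_m = (-0.5 + 8.3 − 3.1 − 1.3 − 7.2) / 5 = -0.7600%
Σ(R_i − R̄_i)(R_m − R̄_m) = 165.2240  ⇒  Cov = 165.2240 / 5 = 33.0448
Σ(R_m − R̄_m)² = 129.3920  ⇒  Var(R_m) = 129.3920 / 5 = 25.8784
β = Cov / Var(R_m) = 33.0448 / 25.8784 = 1.2769
MRP = 12.37% − 2.95% = 9.42%
E(R) = R_f + β × MRP = 2.95% + 1.2769 × 9.42% = 14.98%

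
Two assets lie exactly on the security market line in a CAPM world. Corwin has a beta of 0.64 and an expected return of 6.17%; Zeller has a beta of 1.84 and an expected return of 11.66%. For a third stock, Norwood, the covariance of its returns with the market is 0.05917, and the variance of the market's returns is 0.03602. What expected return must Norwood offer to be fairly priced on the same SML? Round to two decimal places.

MRP = (11.66% − 6.17%) / (1.84 − 0.64) = 4.5750%
R_f = 6.17% − 0.64 × 4.5750% = 3.2420%
β_Norwood = Cov / Var(R_m) = 0.05917 / 0.03602 = 1.6427
E(R_Norwood) = R_f + β × MRP = 3.2420% + 1.6427 × 4.5750% = 10.76%

10.76%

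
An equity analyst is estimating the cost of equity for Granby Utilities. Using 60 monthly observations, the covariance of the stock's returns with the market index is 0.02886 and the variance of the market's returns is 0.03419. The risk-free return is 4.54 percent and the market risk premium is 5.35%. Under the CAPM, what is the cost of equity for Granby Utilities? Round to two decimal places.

9.06%

β = Cov(R_i, R_m) / Var(R_m) = 0.02886 / 0.03419 = 0.8441
E(R) = R_f + β × MRP = 4.54% + 0.8441 × 5.35% = 9.06%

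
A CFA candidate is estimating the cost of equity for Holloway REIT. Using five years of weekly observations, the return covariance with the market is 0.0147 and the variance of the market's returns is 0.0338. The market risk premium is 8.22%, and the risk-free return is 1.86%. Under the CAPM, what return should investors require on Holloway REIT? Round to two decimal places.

β = Cov(R_i, R_m) / Var(R_m) = 0.0147 / 0.0338 = 0.4349
E(R) = R_f + β × MRP = 1.86% + 0.4349 × 8.22% = 5.43%

5.43%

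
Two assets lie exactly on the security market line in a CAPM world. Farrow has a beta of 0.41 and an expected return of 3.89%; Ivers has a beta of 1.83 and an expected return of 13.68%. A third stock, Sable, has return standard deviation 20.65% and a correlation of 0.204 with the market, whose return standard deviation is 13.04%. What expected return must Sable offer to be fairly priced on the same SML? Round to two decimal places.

3.29%

MRP = (13.68% − 3.89%) / (1.83 − 0.41) = 6.8944%
R_f = 3.89% − 0.41 × 6.8944% = 1.0633%
β_Sable = ρ·σ_i/σ_m = 0.204 × 20.65 / 13.04 = 0.3231
E(R_Sable) = R_f + β × MRP = 1.0633% + 0.3231 × 6.8944% = 3.29%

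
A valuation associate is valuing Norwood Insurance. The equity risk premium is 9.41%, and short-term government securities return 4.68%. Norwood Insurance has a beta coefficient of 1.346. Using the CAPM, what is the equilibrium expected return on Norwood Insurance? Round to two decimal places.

E(R) = R_f + β × MRP = 4.68% + 1.346 × 9.41% = 17.35%

17.35%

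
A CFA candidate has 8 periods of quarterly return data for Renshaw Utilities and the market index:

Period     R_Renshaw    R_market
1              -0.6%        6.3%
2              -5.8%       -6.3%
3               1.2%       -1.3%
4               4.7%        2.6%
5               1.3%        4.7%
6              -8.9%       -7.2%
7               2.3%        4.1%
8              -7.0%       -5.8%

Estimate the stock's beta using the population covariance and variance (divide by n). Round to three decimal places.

0.753

Mean R_i = (-0.6 − 5.8 + 1.2 + 4.7 + 1.3 − 8.9 + 2.3 − 7.0) / 8 = -1.6000%
Mean R_m = (6.3 − 6.3 − 1.3 + 2.6 + 4.7 − 7.2 + 4.1 − 5.8) / 8 = -0.3625%
Σ(R_i − R̄_i)(R_m − R̄_m) = 159.0000  ⇒  Cov = 159.0000 / 8 = 19.8750
Σ(R_m − R̄_m)² = 211.1588  ⇒  Var(R_m) = 211.1588 / 8 = 26.3949
β = Cov / Var(R_m) = 19.8750 / 26.3949 = 0.7530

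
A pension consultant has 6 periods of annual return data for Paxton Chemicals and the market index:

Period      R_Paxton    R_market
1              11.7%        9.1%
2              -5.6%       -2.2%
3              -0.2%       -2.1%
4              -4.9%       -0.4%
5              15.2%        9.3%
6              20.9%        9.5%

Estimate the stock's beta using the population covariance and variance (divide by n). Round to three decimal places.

1.772

Mean R_i = (11.7 − 5.6 − 0.2 − 4.9 + 15.2 + 20.9) / 6 = 6.1833%
Mean R_m = (9.1 − 2.2 − 2.1 − 0.4 + 9.3 + 9.5) / 6 = 3.8667%
Σ(R_i − R̄_i)(R_m − R̄_m) = 317.6267  ⇒  Cov = 317.6267 / 6 = 52.9378
Σ(R_m − R̄_m)² = 179.2533  ⇒  Var(R_m) = 179.2533 / 6 = 29.8756
β = Cov / Var(R_m) = 52.9378 / 29.8756 = 1.7719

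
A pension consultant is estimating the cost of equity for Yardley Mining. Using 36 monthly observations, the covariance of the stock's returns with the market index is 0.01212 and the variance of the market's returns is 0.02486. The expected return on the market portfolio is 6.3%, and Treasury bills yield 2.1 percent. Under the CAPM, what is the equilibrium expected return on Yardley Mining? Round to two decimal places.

β = Cov(R_i, R_m) / Var(R_m) = 0.01212 / 0.02486 = 0.4875
MRP = 6.3% − 2.1% = 4.20%
E(R) = R_f + β × MRP = 2.1% + 0.4875 × 4.2% = 4.15%

4.15%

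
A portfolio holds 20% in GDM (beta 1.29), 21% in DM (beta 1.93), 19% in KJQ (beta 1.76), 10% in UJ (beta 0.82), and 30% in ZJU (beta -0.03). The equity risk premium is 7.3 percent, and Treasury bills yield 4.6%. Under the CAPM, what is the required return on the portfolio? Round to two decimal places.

12.42%

β_P = Σ w_i β_i = 0.20×1.29 + 0.21×1.93 + 0.19×1.76 + 0.10×0.82 + 0.30×-0.03 = 1.0707
E(R_P) = R_f + β_P × MRP = 4.6% + 1.0707 × 7.3% = 12.42%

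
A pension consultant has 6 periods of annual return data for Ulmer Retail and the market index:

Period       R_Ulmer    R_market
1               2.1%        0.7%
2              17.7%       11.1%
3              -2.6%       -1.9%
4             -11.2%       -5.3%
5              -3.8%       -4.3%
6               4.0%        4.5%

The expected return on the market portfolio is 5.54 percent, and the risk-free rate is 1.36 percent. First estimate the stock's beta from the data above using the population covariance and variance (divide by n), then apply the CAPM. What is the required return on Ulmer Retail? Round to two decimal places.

Mean R_i = (2.1 + 17.7 − 2.6 − 11.2 − 3.8 + 4.0) / 6 = 1.0333%
Mean R_m = (0.7 + 11.1 − 1.9 − 5.3 − 4.3 + 4.5) / 6 = 0.8000%
Σ(R_i − R̄_i)(R_m − R̄_m) = 291.6200  ⇒  Cov = 291.6200 / 6 = 48.6033
Σ(R_m − R̄_m)² = 190.3000  ⇒  Var(R_m) = 190.3000 / 6 = 31.7167
β = Cov / Var(R_m) = 48.6033 / 31.7167 = 1.5324
MRP = 5.54% − 1.36% = 4.18%
E(R) = R_f + β × MRP = 1.36% + 1.5324 × 4.18% = 7.77%

7.77%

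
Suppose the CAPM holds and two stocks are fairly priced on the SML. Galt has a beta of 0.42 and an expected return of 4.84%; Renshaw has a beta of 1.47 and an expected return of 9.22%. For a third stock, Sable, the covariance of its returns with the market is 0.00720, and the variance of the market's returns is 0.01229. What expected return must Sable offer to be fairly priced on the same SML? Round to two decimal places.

MRP = (9.22% − 4.84%) / (1.47 − 0.42) = 4.1714%
R_f = 4.84% − 0.42 × 4.1714% = 3.0880%
β_Sable = Cov / Var(R_m) = 0.00720 / 0.01229 = 0.5858
E(R_Sable) = R_f + β × MRP = 3.0880% + 0.5858 × 4.1714% = 5.53%

5.53%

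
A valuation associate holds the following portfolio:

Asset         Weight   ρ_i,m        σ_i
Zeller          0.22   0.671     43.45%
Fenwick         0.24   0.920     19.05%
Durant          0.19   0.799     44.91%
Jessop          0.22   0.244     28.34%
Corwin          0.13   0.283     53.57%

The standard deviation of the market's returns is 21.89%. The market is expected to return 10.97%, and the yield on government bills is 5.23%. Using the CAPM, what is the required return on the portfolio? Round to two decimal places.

10.72%

β_Zeller = 0.671 × 43.45% / 21.89% = 1.3319
β_Fenwick = 0.920 × 19.05% / 21.89% = 0.8006
β_Durant = 0.799 × 44.91% / 21.89% = 1.6392
β_Jessop = 0.244 × 28.34% / 21.89% = 0.3159
β_Corwin = 0.283 × 53.57% / 21.89% = 0.6926
β_P = Σ w_i β_i = 0.22×1.3319 + 0.24×0.8006 + 0.19×1.6392 + 0.22×0.3159 + 0.13×0.6926 = 0.9561
MRP = 10.97% − 5.23% = 5.74%
E(R_P) = R_f + β_P × MRP = 5.23% + 0.9561 × 5.74% = 10.72%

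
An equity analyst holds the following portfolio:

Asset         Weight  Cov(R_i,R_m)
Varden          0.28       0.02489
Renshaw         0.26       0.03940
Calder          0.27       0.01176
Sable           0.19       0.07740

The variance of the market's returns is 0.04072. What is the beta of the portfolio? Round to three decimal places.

β_Varden = 0.02489 / 0.04072 = 0.6112
β_Renshaw = 0.03940 / 0.04072 = 0.9676
β_Calder = 0.01176 / 0.04072 = 0.2888
β_Sable = 0.07740 / 0.04072 = 1.9008
β_P = Σ w_i β_i = 0.28×0.6112 + 0.26×0.9676 + 0.27×0.2888 + 0.19×1.9008 = 0.8618

0.862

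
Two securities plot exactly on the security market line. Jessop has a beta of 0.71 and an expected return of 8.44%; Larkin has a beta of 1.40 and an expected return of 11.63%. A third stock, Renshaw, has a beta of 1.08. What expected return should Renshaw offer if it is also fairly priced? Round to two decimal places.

MRP (SML slope) = (11.63% − 8.44%) / (1.40 − 0.71) = 3.19% / 0.69 = 4.6232%
R_f (intercept) = 8.44% − 0.71 × 4.6232% = 5.1575%
E(R_Renshaw) = R_f + β × MRP = 5.1575% + 1.08 × 4.6232% = 10.15%

10.15%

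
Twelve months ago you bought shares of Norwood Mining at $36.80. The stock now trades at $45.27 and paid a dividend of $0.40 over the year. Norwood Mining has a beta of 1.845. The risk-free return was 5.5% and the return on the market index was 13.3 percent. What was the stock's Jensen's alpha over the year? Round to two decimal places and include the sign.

+4.21%

Realised HPR = (P1 + D1 − P0) / P0 = (45.27 + 0.40 − 36.80) / 36.80 = 8.87 / 36.80 = 24.1033%
MRP = 13.3% − 5.5% = 7.80%
CAPM required = R_f + β·MRP = 5.5% + 1.845 × 7.8% = 19.8910%
α = realised − required = 24.1033% − 19.8910% = +4.21%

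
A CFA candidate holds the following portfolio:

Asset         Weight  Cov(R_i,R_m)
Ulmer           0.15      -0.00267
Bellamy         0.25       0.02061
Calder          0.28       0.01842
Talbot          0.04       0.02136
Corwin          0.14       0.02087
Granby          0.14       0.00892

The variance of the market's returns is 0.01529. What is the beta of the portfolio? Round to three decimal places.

β_Ulmer = -0.00267 / 0.01529 = -0.1746
β_Bellamy = 0.02061 / 0.01529 = 1.3479
β_Calder = 0.01842 / 0.01529 = 1.2047
β_Talbot = 0.02136 / 0.01529 = 1.3970
β_Corwin = 0.02087 / 0.01529 = 1.3649
β_Granby = 0.00892 / 0.01529 = 0.5834
β_P = Σ w_i β_i = 0.15×-0.1746 + 0.25×1.3479 + 0.28×1.2047 + 0.04×1.3970 + 0.14×1.3649 + 0.14×0.5834 = 0.9767

0.977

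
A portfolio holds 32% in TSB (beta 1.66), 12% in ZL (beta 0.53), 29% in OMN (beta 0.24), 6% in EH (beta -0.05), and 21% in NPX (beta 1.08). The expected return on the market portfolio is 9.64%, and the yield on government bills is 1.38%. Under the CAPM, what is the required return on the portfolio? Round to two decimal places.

8.72%

β_P = Σ w_i β_i = 0.32×1.66 + 0.12×0.53 + 0.29×0.24 + 0.06×-0.05 + 0.21×1.08 = 0.8882
MRP = 9.64% − 1.38% = 8.26%
E(R_P) = R_f + β_P × MRP = 1.38% + 0.8882 × 8.26% = 8.72%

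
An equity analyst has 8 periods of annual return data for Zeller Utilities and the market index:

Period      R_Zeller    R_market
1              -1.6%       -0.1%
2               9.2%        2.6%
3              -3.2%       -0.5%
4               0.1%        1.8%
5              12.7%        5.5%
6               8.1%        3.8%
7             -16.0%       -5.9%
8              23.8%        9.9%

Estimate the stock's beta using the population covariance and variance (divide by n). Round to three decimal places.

2.551

Mean R_i = (-1.6 + 9.2 − 3.2 + 0.1 + 12.7 + 8.1 − 16.0 + 23.8) / 8 = 4.1375%
Mean R_m = (-0.1 + 2.6 − 0.5 + 1.8 + 5.5 + 3.8 − 5.9 + 9.9) / 8 = 2.1375%
Σ(R_i − R̄_i)(R_m − R̄_m) = 385.7588  ⇒  Cov = 385.7588 / 8 = 48.2199
Σ(R_m − R̄_m)² = 151.2188  ⇒  Var(R_m) = 151.2188 / 8 = 18.9024
β = Cov / Var(R_m) = 48.2199 / 18.9024 = 2.5510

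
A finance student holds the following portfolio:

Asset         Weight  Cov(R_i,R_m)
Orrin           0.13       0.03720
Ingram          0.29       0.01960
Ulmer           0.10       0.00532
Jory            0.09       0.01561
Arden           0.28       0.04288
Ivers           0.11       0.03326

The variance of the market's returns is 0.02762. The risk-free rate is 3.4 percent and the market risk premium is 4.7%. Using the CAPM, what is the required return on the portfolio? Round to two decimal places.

β_Orrin = 0.03720 / 0.02762 = 1.3469
β_Ingram = 0.01960 / 0.02762 = 0.7096
β_Ulmer = 0.00532 / 0.02762 = 0.1926
β_Jory = 0.01561 / 0.02762 = 0.5652
β_Arden = 0.04288 / 0.02762 = 1.5525
β_Ivers = 0.03326 / 0.02762 = 1.2042
β_P = Σ w_i β_i = 0.13×1.3469 + 0.29×0.7096 + 0.10×0.1926 + 0.09×0.5652 + 0.28×1.5525 + 0.11×1.2042 = 1.0182
E(R_P) = R_f + β_P × MRP = 3.4% + 1.0182 × 4.7% = 8.19%

8.19%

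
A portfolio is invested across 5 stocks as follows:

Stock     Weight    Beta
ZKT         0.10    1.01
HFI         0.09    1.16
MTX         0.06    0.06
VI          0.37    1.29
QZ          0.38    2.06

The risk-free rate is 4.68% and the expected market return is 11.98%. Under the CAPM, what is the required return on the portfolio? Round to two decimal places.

15.40%

β_P = Σ w_i β_i = 0.10×1.01 + 0.09×1.16 + 0.06×0.06 + 0.37×1.29 + 0.38×2.06 = 1.4691
MRP = 11.98% − 4.68% = 7.30%
E(R_P) = R_f + β_P × MRP = 4.68% + 1.4691 × 7.30% = 15.40%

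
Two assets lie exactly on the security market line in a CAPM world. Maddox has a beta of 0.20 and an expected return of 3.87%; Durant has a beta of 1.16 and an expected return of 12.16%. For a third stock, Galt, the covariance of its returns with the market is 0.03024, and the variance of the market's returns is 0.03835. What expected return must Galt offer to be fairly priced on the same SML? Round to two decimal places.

8.95%

MRP = (12.16% − 3.87%) / (1.16 − 0.20) = 8.6354%
R_f = 3.87% − 0.20 × 8.6354% = 2.1429%
β_Galt = Cov / Var(R_m) = 0.03024 / 0.03835 = 0.7885
E(R_Galt) = R_f + β × MRP = 2.1429% + 0.7885 × 8.6354% = 8.95%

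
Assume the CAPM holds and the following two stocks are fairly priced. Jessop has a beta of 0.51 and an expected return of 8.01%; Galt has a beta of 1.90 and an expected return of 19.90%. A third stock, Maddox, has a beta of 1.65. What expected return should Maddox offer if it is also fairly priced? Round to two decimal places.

17.76%

MRP (SML slope) = (19.90% − 8.01%) / (1.90 − 0.51) = 11.89% / 1.39 = 8.5540%
R_f (intercept) = 8.01% − 0.51 × 8.5540% = 3.6475%
E(R_Maddox) = R_f + β × MRP = 3.6475% + 1.65 × 8.5540% = 17.76%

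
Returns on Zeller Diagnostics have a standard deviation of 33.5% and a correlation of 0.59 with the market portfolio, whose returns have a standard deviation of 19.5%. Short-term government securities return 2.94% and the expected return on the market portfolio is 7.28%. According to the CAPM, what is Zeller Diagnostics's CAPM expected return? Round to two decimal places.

7.34%

β = ρ × σ_i / σ_m = 0.59 × 33.5% / 19.5% = 1.0136
MRP = 7.28% − 2.94% = 4.34%
E(R) = 2.94% + 1.0136 × 4.34% = 7.34%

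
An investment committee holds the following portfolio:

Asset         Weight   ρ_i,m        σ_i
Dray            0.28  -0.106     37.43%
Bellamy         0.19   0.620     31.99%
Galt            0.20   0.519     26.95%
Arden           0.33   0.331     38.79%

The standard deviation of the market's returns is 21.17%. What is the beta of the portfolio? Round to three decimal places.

0.458

β_Dray = -0.106 × 37.43% / 21.17% = -0.1874
β_Bellamy = 0.620 × 31.99% / 21.17% = 0.9369
β_Galt = 0.519 × 26.95% / 21.17% = 0.6607
β_Arden = 0.331 × 38.79% / 21.17% = 0.6065
β_P = Σ w_i β_i = 0.28×-0.1874 + 0.19×0.9369 + 0.20×0.6607 + 0.33×0.6065 = 0.4578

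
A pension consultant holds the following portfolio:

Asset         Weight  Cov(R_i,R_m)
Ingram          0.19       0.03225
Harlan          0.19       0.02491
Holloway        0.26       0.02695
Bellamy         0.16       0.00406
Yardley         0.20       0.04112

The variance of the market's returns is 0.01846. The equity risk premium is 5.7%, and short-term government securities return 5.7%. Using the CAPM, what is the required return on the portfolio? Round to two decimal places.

13.96%

β_Ingram = 0.03225 / 0.01846 = 1.7470
β_Harlan = 0.02491 / 0.01846 = 1.3494
β_Holloway = 0.02695 / 0.01846 = 1.4599
β_Bellamy = 0.00406 / 0.01846 = 0.2199
β_Yardley = 0.04112 / 0.01846 = 2.2275
β_P = Σ w_i β_i = 0.19×1.7470 + 0.19×1.3494 + 0.26×1.4599 + 0.16×0.2199 + 0.20×2.2275 = 1.4486
E(R_P) = R_f + β_P × MRP = 5.7% + 1.4486 × 5.7% = 13.96%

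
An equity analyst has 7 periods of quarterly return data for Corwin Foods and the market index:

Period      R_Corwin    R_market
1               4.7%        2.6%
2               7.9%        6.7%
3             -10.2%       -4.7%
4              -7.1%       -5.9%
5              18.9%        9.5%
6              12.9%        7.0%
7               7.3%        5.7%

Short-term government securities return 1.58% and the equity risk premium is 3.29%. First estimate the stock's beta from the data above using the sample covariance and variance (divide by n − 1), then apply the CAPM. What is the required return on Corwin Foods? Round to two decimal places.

Mean R_i = (4.7 + 7.9 − 10.2 − 7.1 + 18.9 + 12.9 + 7.3) / 7 = 4.9143%
Mean R_m = (2.6 + 6.7 − 4.7 − 5.9 + 9.5 + 7.0 + 5.7) / 7 = 2.9857%
Σ(R_i − R̄_i)(R_m − R̄_m) = 363.7314  ⇒  Cov = 363.7314 / 6 = 60.6219
Σ(R_m − R̄_m)² = 217.8886  ⇒  Var(R_m) = 217.8886 / 6 = 36.3148
β = Cov / Var(R_m) = 60.6219 / 36.3148 = 1.6693
E(R) = R_f + β × MRP = 1.58% + 1.6693 × 3.29% = 7.07%

7.07%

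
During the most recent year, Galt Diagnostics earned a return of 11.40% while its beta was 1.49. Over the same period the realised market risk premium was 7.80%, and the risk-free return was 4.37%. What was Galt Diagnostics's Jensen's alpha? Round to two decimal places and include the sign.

-4.59%

CAPM benchmark = R_f + β(R_m − R_f) = 4.37% + 1.49 × 7.80% = 15.9920%
α = actual − benchmark = 11.40% − 15.9920% = -4.59%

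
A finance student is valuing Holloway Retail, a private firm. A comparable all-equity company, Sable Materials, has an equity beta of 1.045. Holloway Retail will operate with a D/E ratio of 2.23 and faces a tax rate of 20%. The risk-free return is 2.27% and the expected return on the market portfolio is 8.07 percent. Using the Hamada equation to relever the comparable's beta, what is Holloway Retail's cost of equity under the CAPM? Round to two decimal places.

β_L = β_U × [1 + (1 − t)(D/E)] = 1.045 × [1 + (1 − 0.20) × 2.23]
    = 1.045 × [1 + 0.80 × 2.23] = 1.045 × 2.7840 = 2.9093
MRP = 8.07% − 2.27% = 5.80%
E(R) = R_f + β_L × MRP = 2.27% + 2.9093 × 5.80% = 19.14%

19.14%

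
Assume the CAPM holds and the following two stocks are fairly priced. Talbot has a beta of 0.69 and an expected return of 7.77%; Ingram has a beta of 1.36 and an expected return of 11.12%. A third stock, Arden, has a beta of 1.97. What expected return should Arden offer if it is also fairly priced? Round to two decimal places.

MRP (SML slope) = (11.12% − 7.77%) / (1.36 − 0.69) = 3.35% / 0.67 = 5.0000%
R_f (intercept) = 7.77% − 0.69 × 5.0000% = 4.3200%
E(R_Arden) = R_f + β × MRP = 4.3200% + 1.97 × 5.0000% = 14.17%

14.17%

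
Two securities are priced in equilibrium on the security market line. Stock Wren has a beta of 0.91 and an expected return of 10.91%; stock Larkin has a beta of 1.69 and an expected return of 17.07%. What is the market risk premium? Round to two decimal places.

7.90%

Both satisfy E(R) = R_f + β·MRP, so the slope of the SML is
MRP = (17.07% − 10.91%) / (1.69 − 0.91) = 6.16% / 0.78 = 7.8974%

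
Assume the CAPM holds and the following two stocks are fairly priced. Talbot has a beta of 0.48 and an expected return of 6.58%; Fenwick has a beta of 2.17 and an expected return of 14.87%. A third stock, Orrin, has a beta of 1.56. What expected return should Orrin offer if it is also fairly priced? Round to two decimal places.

MRP (SML slope) = (14.87% − 6.58%) / (2.17 − 0.48) = 8.29% / 1.69 = 4.9053%
R_f (intercept) = 6.58% − 0.48 × 4.9053% = 4.2255%
E(R_Orrin) = R_f + β × MRP = 4.2255% + 1.56 × 4.9053% = 11.88%

11.88%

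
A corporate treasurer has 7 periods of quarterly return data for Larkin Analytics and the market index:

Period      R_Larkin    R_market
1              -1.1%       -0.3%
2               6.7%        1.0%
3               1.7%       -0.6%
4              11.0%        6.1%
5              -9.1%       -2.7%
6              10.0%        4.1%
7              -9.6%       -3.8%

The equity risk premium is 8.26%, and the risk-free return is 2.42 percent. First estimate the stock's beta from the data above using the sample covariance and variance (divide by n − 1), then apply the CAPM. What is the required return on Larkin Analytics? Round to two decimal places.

21.10%

Mean R_i = (-1.1 + 6.7 + 1.7 + 11.0 − 9.1 + 10.0 − 9.6) / 7 = 1.3714%
Mean R_m = (-0.3 + 1.0 − 0.6 + 6.1 − 2.7 + 4.1 − 3.8) / 7 = 0.5429%
Σ(R_i − R̄_i)(R_m − R̄_m) = 169.9486  ⇒  Cov = 169.9486 / 6 = 28.3248
Σ(R_m − R̄_m)² = 75.1371  ⇒  Var(R_m) = 75.1371 / 6 = 12.5229
β = Cov / Var(R_m) = 28.3248 / 12.5229 = 2.2618
E(R) = R_f + β × MRP = 2.42% + 2.2618 × 8.26% = 21.10%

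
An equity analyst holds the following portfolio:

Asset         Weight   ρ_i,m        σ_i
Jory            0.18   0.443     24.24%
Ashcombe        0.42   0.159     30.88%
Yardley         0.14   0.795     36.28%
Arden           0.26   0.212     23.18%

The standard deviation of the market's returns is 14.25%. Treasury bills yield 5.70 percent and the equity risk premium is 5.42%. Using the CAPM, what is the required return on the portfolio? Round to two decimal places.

9.24%

β_Jory = 0.443 × 24.24% / 14.25% = 0.7536
β_Ashcombe = 0.159 × 30.88% / 14.25% = 0.3446
β_Yardley = 0.795 × 36.28% / 14.25% = 2.0240
β_Arden = 0.212 × 23.18% / 14.25% = 0.3449
β_P = Σ w_i β_i = 0.18×0.7536 + 0.42×0.3446 + 0.14×2.0240 + 0.26×0.3449 = 0.6534
E(R_P) = R_f + β_P × MRP = 5.70% + 0.6534 × 5.42% = 9.24%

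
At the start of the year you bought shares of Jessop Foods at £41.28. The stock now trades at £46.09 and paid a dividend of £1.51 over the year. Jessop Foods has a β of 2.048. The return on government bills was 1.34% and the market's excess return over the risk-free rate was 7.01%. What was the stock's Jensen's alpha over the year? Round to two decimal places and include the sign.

-0.39%

Realised HPR = (P1 + D1 − P0) / P0 = (46.09 + 1.51 − 41.28) / 41.28 = 6.32 / 41.28 = 15.3101%
CAPM required = R_f + β·MRP = 1.34% + 2.048 × 7.01% = 15.69648%
α = realised − required = 15.3101% − 15.69648% = -0.39%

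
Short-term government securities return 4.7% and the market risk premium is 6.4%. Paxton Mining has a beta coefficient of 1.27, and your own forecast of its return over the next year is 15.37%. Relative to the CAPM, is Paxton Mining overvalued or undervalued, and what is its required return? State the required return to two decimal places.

Required return = R_f + β·MRP = 4.7% + 1.27 × 6.4% = 12.83%
Forecast 15.37% > required 12.83% → the stock plots above the SML → undervalued.

Undervalued; required return 12.83%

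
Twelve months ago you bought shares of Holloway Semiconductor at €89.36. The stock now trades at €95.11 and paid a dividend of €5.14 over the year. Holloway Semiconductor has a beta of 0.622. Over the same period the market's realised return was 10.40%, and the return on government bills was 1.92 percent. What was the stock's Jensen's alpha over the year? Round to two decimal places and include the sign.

Realised HPR = (P1 + D1 − P0) / P0 = (95.11 + 5.14 − 89.36) / 89.36 = 10.89 / 89.36 = 12.1867%
MRP = 10.40% − 1.92% = 8.48%
CAPM required = R_f + β·MRP = 1.92% + 0.622 × 8.48% = 7.19456%
α = realised − required = 12.1867% − 7.19456% = +4.99%

+4.99%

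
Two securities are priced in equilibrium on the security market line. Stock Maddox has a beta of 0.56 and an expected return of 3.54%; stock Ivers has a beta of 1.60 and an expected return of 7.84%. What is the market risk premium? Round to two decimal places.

Both satisfy E(R) = R_f + β·MRP, so the slope of the SML is
MRP = (7.84% − 3.54%) / (1.60 − 0.56) = 4.30% / 1.04 = 4.1346%

4.13%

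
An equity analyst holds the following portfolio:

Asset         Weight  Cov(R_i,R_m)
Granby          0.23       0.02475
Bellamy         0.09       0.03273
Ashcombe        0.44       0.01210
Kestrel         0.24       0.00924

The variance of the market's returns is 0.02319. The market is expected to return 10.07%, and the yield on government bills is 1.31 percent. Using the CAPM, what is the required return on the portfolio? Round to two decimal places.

β_Granby = 0.02475 / 0.02319 = 1.0673
β_Bellamy = 0.03273 / 0.02319 = 1.4114
β_Ashcombe = 0.01210 / 0.02319 = 0.5218
β_Kestrel = 0.00924 / 0.02319 = 0.3984
β_P = Σ w_i β_i = 0.23×1.0673 + 0.09×1.4114 + 0.44×0.5218 + 0.24×0.3984 = 0.6977
MRP = 10.07% − 1.31% = 8.76%
E(R_P) = R_f + β_P × MRP = 1.31% + 0.6977 × 8.76% = 7.42%

7.42%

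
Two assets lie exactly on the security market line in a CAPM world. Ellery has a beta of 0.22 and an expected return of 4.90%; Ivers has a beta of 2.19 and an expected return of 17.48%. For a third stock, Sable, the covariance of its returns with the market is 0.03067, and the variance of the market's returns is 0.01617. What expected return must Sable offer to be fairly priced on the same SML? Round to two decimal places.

MRP = (17.48% − 4.90%) / (2.19 − 0.22) = 6.3858%
R_f = 4.90% − 0.22 × 6.3858% = 3.4951%
β_Sable = Cov / Var(R_m) = 0.03067 / 0.01617 = 1.8967
E(R_Sable) = R_f + β × MRP = 3.4951% + 1.8967 × 6.3858% = 15.61%

15.61%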